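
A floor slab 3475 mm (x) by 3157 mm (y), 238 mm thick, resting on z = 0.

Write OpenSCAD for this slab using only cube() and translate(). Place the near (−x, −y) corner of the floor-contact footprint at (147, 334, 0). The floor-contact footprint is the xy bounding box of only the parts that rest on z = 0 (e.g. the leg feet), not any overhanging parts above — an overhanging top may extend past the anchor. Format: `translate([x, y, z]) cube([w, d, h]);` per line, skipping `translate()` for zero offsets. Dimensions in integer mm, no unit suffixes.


translate([147, 334, 0]) cube([3475, 3157, 238]);


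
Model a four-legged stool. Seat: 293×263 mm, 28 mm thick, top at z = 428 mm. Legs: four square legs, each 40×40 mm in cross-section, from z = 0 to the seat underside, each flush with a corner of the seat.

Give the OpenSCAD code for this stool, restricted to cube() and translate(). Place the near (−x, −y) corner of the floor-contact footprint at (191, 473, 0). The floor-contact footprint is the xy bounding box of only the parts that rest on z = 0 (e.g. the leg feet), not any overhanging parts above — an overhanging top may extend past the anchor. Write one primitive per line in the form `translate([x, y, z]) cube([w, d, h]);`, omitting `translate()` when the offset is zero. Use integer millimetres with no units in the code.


// leg_h = 428 - 28 = 400
translate([191, 473, 400]) cube([293, 263, 28]);
translate([191, 473, 0]) cube([40, 40, 400]);
translate([444, 473, 0]) cube([40, 40, 400]);
translate([191, 696, 0]) cube([40, 40, 400]);
translate([444, 696, 0]) cube([40, 40, 400]);


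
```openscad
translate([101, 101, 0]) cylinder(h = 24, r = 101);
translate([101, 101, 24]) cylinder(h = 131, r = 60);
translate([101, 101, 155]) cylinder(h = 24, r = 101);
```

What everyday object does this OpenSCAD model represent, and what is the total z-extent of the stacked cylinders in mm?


A spool. The overall height is 179 mm.

Three coaxial cylinders, large–small–large — a spool. Two 24 mm flanges and a 131 mm core give 24 + 131 + 24 = 179 mm.


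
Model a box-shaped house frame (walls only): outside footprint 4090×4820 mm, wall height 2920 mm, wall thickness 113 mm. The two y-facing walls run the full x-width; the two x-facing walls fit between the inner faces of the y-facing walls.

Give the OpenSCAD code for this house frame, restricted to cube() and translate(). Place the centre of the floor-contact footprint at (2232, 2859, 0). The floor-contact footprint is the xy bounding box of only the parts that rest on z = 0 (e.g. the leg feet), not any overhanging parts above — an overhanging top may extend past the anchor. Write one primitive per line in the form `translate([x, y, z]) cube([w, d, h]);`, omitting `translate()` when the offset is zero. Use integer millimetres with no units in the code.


translate([187, 449, 0]) cube([4090, 113, 2920]);
translate([187, 5156, 0]) cube([4090, 113, 2920]);
translate([187, 562, 0]) cube([113, 4594, 2920]);
translate([4164, 562, 0]) cube([113, 4594, 2920]);


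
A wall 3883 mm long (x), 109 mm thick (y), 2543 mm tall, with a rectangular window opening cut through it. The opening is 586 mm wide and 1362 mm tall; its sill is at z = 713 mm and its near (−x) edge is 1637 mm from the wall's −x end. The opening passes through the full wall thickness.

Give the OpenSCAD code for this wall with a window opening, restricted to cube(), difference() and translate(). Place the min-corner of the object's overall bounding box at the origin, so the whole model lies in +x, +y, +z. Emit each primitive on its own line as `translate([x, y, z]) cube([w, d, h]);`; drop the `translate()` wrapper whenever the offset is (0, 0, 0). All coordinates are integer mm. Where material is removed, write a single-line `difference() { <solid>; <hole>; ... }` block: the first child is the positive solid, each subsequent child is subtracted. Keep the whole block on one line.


difference() { cube([3883, 109, 2543]); translate([1637, 0, 713]) cube([586, 109, 1362]); }


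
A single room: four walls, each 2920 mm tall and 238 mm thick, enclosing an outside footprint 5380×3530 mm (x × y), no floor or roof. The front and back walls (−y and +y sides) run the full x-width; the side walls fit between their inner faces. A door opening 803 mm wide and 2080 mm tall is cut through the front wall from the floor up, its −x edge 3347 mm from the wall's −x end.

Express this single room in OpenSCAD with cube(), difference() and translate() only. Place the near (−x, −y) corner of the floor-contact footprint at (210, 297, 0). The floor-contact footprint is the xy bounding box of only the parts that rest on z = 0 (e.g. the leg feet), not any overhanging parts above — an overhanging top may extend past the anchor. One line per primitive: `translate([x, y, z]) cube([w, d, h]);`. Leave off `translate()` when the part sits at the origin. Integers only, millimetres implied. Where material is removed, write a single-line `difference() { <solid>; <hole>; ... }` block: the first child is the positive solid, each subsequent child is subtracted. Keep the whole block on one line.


difference() { translate([210, 297, 0]) cube([5380, 238, 2920]); translate([3557, 297, 0]) cube([803, 238, 2080]); }
translate([210, 3589, 0]) cube([5380, 238, 2920]);
translate([210, 535, 0]) cube([238, 3054, 2920]);
translate([5352, 535, 0]) cube([238, 3054, 2920]);


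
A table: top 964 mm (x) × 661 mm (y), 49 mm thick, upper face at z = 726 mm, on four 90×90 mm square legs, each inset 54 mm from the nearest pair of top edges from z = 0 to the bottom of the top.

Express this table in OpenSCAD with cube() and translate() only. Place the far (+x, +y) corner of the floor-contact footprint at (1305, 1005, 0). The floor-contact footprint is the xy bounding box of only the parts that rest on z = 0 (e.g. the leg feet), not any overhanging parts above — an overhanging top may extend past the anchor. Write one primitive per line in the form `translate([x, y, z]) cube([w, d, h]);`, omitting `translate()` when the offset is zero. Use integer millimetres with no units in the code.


translate([395, 398, 677]) cube([964, 661, 49]);
translate([449, 452, 0]) cube([90, 90, 677]);
translate([1215, 452, 0]) cube([90, 90, 677]);
translate([449, 915, 0]) cube([90, 90, 677]);
translate([1215, 915, 0]) cube([90, 90, 677]);


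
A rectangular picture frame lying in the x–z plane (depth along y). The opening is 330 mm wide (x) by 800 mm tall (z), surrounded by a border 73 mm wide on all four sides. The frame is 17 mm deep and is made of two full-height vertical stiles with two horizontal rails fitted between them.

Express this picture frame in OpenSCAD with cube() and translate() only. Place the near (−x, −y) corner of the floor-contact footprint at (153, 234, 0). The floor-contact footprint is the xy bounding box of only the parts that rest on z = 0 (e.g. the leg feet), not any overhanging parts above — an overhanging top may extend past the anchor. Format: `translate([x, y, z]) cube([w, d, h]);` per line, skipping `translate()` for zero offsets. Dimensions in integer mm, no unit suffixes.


translate([153, 234, 0]) cube([73, 17, 946]);
translate([556, 234, 0]) cube([73, 17, 946]);
translate([226, 234, 0]) cube([330, 17, 73]);
translate([226, 234, 873]) cube([330, 17, 73]);


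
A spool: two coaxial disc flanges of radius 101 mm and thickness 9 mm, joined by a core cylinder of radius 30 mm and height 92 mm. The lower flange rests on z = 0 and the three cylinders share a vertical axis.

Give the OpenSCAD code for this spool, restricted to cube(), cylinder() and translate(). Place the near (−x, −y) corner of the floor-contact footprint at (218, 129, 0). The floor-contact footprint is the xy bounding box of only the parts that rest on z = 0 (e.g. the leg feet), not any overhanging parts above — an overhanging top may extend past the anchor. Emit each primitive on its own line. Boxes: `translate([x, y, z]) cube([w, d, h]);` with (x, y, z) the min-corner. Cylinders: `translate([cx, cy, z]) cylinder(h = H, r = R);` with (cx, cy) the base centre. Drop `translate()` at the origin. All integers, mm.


translate([319, 230, 0]) cylinder(h = 9, r = 101);
translate([319, 230, 9]) cylinder(h = 92, r = 30);
translate([319, 230, 101]) cylinder(h = 9, r = 101);


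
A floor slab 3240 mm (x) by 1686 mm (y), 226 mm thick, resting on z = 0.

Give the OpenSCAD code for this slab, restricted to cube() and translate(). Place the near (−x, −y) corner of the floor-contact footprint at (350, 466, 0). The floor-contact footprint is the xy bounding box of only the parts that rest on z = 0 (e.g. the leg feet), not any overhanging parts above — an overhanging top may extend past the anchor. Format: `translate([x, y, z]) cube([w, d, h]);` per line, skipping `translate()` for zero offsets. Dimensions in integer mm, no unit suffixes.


translate([350, 466, 0]) cube([3240, 1686, 226]);


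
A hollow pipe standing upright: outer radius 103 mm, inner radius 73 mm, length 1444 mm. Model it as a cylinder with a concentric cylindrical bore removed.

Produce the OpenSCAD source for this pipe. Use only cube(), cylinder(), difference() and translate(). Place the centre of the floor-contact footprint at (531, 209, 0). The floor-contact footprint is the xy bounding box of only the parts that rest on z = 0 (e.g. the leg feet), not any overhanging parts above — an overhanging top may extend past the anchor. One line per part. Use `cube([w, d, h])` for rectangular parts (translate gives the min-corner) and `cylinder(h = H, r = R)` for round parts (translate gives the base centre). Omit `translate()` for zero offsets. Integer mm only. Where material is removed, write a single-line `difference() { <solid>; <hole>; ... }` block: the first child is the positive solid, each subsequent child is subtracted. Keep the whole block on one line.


difference() { translate([531, 209, 0]) cylinder(h = 1444, r = 103); translate([531, 209, 0]) cylinder(h = 1444, r = 73); }


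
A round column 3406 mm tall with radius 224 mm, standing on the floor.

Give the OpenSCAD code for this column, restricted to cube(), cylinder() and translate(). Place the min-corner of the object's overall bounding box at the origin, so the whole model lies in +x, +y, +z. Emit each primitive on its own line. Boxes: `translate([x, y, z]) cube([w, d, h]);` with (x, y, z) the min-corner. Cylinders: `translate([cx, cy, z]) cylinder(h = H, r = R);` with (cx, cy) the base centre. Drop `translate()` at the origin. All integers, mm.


translate([224, 224, 0]) cylinder(h = 3406, r = 224);


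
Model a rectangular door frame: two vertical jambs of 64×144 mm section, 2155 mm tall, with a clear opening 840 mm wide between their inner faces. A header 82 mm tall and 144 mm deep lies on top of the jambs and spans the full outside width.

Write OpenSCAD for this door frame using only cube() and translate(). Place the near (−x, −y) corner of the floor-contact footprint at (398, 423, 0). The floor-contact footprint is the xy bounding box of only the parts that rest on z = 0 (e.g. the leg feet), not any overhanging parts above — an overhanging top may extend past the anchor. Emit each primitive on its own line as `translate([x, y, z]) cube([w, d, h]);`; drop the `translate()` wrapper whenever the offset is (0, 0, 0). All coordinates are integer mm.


translate([398, 423, 0]) cube([64, 144, 2155]);
translate([1302, 423, 0]) cube([64, 144, 2155]);
translate([398, 423, 2155]) cube([968, 144, 82]);


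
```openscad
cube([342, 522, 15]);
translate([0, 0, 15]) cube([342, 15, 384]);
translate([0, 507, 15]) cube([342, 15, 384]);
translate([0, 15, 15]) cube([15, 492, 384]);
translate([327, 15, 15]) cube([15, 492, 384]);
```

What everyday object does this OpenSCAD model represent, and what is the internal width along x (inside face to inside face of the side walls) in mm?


An open box. The internal width is 312 mm.

A 342×522 base slab with four walls standing on it — an open box. The base is 342 mm wide and the walls are 15 mm thick, so the internal width is 342 − 2 × 15 = 312 mm.


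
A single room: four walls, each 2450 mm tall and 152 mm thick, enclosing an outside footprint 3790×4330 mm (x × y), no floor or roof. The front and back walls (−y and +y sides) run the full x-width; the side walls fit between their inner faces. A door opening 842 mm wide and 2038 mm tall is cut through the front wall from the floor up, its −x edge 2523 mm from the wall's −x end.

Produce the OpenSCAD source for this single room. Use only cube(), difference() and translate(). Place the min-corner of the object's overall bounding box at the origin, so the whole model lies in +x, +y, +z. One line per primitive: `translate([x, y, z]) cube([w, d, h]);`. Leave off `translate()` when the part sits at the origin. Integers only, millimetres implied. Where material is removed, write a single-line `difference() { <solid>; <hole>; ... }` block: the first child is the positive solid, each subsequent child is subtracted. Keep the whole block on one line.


difference() { cube([3790, 152, 2450]); translate([2523, 0, 0]) cube([842, 152, 2038]); }
translate([0, 4178, 0]) cube([3790, 152, 2450]);
translate([0, 152, 0]) cube([152, 4026, 2450]);
translate([3638, 152, 0]) cube([152, 4026, 2450]);


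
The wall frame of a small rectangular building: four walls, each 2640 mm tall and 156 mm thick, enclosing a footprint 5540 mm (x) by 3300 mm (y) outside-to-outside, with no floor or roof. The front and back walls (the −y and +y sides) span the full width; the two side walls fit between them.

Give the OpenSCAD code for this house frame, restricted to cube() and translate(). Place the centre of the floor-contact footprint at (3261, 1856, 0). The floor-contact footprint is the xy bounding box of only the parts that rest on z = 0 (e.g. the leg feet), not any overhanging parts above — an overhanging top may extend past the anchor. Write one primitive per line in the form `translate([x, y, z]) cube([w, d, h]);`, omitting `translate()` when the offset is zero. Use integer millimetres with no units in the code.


translate([491, 206, 0]) cube([5540, 156, 2640]);
translate([491, 3350, 0]) cube([5540, 156, 2640]);
translate([491, 362, 0]) cube([156, 2988, 2640]);
translate([5875, 362, 0]) cube([156, 2988, 2640]);


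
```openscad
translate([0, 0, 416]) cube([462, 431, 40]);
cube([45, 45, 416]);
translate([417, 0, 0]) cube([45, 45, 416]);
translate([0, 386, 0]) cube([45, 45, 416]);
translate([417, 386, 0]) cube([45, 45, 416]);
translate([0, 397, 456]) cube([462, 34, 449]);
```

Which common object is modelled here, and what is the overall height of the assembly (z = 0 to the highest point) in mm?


A chair. The overall height is 905 mm.

A slab on four corner posts with a tall panel at the back — a chair. The seat slab sits at z = 416 with thickness 40, and the 449 mm backrest starts at the seat top, so the overall height is 416 + 40 + 449 = 905 mm.


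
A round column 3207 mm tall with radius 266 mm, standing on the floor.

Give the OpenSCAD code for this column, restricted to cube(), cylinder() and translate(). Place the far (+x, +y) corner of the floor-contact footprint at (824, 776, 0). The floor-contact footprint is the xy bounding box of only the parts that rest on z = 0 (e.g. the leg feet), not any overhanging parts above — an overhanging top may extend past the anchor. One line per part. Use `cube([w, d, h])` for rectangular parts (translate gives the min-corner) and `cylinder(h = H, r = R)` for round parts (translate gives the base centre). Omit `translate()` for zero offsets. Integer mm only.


translate([558, 510, 0]) cylinder(h = 3207, r = 266);


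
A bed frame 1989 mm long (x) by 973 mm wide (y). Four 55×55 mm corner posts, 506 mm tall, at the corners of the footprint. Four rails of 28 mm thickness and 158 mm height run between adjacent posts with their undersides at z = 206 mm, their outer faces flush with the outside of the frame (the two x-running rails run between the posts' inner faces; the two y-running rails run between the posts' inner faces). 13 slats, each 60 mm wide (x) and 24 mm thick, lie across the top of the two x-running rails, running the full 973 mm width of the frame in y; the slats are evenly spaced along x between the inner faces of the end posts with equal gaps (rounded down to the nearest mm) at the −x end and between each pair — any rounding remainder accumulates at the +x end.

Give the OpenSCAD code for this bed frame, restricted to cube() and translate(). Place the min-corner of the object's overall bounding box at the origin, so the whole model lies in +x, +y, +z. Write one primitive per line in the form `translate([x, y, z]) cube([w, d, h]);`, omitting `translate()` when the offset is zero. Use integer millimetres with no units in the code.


cube([55, 55, 506]);
translate([0, 918, 0]) cube([55, 55, 506]);
translate([1934, 0, 0]) cube([55, 55, 506]);
translate([1934, 918, 0]) cube([55, 55, 506]);
translate([55, 0, 206]) cube([1879, 28, 158]);
translate([55, 945, 206]) cube([1879, 28, 158]);
translate([0, 55, 206]) cube([28, 863, 158]);
translate([1961, 55, 206]) cube([28, 863, 158]);
translate([133, 0, 364]) cube([60, 973, 24]);
translate([271, 0, 364]) cube([60, 973, 24]);
translate([409, 0, 364]) cube([60, 973, 24]);
translate([547, 0, 364]) cube([60, 973, 24]);
translate([685, 0, 364]) cube([60, 973, 24]);
translate([823, 0, 364]) cube([60, 973, 24]);
translate([961, 0, 364]) cube([60, 973, 24]);
translate([1099, 0, 364]) cube([60, 973, 24]);
translate([1237, 0, 364]) cube([60, 973, 24]);
translate([1375, 0, 364]) cube([60, 973, 24]);
translate([1513, 0, 364]) cube([60, 973, 24]);
translate([1651, 0, 364]) cube([60, 973, 24]);
translate([1789, 0, 364]) cube([60, 973, 24]);


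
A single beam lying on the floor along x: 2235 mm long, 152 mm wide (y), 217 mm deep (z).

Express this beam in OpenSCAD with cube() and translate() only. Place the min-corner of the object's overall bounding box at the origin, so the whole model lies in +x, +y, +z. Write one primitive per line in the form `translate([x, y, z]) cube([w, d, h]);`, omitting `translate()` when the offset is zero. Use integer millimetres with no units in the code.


cube([2235, 152, 217]);


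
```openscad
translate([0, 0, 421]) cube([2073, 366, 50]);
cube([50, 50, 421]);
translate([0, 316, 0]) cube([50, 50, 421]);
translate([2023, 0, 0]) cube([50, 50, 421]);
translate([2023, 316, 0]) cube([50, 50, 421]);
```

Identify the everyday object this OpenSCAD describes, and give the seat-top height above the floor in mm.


A bench. The seat-top height is 471 mm.

A long slab on four corner posts — a bench. The slab sits at z = 421 with thickness 50, so the top is 421 + 50 = 471 mm.


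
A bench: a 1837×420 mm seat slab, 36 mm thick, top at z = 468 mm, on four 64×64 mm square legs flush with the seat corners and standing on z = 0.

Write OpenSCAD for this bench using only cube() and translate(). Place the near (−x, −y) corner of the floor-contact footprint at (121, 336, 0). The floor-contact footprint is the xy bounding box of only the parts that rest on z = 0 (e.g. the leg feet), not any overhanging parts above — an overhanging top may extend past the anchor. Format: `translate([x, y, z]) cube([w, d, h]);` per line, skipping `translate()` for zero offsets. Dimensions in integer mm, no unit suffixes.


translate([121, 336, 432]) cube([1837, 420, 36]);
translate([121, 336, 0]) cube([64, 64, 432]);
translate([121, 692, 0]) cube([64, 64, 432]);
translate([1894, 336, 0]) cube([64, 64, 432]);
translate([1894, 692, 0]) cube([64, 64, 432]);


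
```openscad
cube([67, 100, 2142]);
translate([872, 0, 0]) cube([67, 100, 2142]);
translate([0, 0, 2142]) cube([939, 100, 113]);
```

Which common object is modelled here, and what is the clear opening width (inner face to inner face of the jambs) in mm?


A door frame. The clear opening width is 805 mm.

Two 2142 mm tall posts with a header on top — a door frame. The left jamb is 67 mm wide at x = 0; the right jamb starts at x = 872. The clear opening is 872 − 67 = 805 mm.


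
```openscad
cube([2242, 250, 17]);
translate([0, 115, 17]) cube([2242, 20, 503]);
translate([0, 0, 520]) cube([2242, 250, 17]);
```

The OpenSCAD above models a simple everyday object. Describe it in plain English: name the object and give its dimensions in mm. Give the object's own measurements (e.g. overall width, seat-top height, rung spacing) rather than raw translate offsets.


An I-beam lying along x, 2242 mm long. Overall section height 537 mm. Two flanges 250 mm wide (y) and 17 mm thick, one on the floor and one at the top; a web 20 mm thick runs between them, centred on the flange width.


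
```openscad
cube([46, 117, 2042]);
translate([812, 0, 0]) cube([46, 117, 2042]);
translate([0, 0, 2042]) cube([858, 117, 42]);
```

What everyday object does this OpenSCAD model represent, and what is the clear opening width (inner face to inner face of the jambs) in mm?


A door frame. The clear opening width is 766 mm.

Two 2042 mm tall posts with a header on top — a door frame. The left jamb is 46 mm wide at x = 0; the right jamb starts at x = 812. The clear opening is 812 − 46 = 766 mm.


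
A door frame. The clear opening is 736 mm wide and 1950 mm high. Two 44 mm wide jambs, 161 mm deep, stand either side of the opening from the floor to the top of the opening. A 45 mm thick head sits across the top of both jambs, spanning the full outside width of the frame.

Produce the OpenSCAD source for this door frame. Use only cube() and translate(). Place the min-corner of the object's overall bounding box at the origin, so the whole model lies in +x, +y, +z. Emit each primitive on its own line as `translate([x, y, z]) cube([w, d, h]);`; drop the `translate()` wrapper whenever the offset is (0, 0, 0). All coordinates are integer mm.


cube([44, 161, 1950]);
translate([780, 0, 0]) cube([44, 161, 1950]);
translate([0, 0, 1950]) cube([824, 161, 45]);


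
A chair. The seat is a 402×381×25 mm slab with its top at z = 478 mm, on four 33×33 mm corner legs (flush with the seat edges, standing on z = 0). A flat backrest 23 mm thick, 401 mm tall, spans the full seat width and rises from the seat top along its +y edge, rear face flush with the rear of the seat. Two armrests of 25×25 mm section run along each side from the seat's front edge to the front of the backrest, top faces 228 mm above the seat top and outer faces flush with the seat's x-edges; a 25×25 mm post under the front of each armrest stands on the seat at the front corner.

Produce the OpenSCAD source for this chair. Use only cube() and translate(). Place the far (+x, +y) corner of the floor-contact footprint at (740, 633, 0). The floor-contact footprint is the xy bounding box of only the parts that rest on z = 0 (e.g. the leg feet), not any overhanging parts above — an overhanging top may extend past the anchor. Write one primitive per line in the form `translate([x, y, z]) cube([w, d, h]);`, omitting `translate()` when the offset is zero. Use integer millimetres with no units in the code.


translate([338, 252, 453]) cube([402, 381, 25]);
translate([338, 252, 0]) cube([33, 33, 453]);
translate([707, 252, 0]) cube([33, 33, 453]);
translate([338, 600, 0]) cube([33, 33, 453]);
translate([707, 600, 0]) cube([33, 33, 453]);
translate([338, 610, 478]) cube([402, 23, 401]);
translate([338, 252, 681]) cube([25, 358, 25]);
translate([715, 252, 681]) cube([25, 358, 25]);
translate([338, 252, 478]) cube([25, 25, 203]);
translate([715, 252, 478]) cube([25, 25, 203]);


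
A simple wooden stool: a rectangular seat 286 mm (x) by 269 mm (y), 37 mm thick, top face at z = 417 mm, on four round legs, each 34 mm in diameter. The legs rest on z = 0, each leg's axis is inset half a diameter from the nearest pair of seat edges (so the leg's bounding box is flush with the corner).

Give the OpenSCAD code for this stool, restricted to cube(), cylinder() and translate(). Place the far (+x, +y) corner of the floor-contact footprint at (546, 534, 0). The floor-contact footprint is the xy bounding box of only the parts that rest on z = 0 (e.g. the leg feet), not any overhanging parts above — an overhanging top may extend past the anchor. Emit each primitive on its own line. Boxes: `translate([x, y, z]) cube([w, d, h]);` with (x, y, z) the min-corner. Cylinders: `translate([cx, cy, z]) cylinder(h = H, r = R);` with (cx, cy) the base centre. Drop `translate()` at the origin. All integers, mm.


// leg_h = 417 - 37 = 380
translate([260, 265, 380]) cube([286, 269, 37]);
translate([277, 282, 0]) cylinder(h = 380, r = 17);
translate([529, 282, 0]) cylinder(h = 380, r = 17);
translate([277, 517, 0]) cylinder(h = 380, r = 17);
translate([529, 517, 0]) cylinder(h = 380, r = 17);


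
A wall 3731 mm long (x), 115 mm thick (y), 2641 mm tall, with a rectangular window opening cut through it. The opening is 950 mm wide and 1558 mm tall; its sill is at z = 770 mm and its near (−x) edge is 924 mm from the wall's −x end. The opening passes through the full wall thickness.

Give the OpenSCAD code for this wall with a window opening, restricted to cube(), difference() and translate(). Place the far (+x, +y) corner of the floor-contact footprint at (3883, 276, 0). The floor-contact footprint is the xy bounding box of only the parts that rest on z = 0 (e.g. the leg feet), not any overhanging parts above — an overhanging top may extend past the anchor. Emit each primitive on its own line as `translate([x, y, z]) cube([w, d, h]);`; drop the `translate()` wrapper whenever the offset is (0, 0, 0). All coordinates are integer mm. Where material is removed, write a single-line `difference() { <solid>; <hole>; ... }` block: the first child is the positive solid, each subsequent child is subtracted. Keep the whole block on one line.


difference() { translate([152, 161, 0]) cube([3731, 115, 2641]); translate([1076, 161, 770]) cube([950, 115, 1558]); }


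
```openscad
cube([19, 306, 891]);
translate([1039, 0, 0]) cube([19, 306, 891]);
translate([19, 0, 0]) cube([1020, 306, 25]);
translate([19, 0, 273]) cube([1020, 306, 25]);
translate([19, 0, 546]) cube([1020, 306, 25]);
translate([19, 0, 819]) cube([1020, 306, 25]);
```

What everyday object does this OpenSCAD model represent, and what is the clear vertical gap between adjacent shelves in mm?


A bookshelf. The clear shelf gap is 248 mm.

Two tall side panels with 4 horizontal boards between them — a bookshelf. The first two shelf undersides are at z = 0 and z = 273; with shelf thickness 25, the clear gap is 273 − 0 − 25 = 248 mm.


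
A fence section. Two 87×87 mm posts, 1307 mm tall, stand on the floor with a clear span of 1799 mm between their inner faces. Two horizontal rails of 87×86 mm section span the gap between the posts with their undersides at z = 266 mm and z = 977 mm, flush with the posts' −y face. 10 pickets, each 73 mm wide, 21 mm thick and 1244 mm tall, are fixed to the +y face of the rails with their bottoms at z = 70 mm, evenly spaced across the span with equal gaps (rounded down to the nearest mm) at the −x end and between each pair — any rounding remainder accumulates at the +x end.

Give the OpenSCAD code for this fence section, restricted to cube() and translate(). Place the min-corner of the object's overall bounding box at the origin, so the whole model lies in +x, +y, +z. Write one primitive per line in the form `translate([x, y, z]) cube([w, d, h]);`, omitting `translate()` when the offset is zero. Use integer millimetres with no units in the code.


cube([87, 87, 1307]);
translate([1886, 0, 0]) cube([87, 87, 1307]);
translate([87, 0, 266]) cube([1799, 87, 86]);
translate([87, 0, 977]) cube([1799, 87, 86]);
translate([184, 87, 70]) cube([73, 21, 1244]);
translate([354, 87, 70]) cube([73, 21, 1244]);
translate([524, 87, 70]) cube([73, 21, 1244]);
translate([694, 87, 70]) cube([73, 21, 1244]);
translate([864, 87, 70]) cube([73, 21, 1244]);
translate([1034, 87, 70]) cube([73, 21, 1244]);
translate([1204, 87, 70]) cube([73, 21, 1244]);
translate([1374, 87, 70]) cube([73, 21, 1244]);
translate([1544, 87, 70]) cube([73, 21, 1244]);
translate([1714, 87, 70]) cube([73, 21, 1244]);


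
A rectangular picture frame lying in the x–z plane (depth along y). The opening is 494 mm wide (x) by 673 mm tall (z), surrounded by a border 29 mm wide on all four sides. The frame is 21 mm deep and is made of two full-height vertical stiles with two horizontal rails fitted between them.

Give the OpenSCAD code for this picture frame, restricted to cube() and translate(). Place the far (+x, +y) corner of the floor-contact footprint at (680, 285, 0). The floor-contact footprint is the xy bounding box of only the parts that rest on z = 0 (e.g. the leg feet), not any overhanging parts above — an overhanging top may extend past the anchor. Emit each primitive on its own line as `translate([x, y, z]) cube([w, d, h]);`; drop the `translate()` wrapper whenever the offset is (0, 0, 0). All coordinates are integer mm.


translate([128, 264, 0]) cube([29, 21, 731]);
translate([651, 264, 0]) cube([29, 21, 731]);
translate([157, 264, 0]) cube([494, 21, 29]);
translate([157, 264, 702]) cube([494, 21, 29]);


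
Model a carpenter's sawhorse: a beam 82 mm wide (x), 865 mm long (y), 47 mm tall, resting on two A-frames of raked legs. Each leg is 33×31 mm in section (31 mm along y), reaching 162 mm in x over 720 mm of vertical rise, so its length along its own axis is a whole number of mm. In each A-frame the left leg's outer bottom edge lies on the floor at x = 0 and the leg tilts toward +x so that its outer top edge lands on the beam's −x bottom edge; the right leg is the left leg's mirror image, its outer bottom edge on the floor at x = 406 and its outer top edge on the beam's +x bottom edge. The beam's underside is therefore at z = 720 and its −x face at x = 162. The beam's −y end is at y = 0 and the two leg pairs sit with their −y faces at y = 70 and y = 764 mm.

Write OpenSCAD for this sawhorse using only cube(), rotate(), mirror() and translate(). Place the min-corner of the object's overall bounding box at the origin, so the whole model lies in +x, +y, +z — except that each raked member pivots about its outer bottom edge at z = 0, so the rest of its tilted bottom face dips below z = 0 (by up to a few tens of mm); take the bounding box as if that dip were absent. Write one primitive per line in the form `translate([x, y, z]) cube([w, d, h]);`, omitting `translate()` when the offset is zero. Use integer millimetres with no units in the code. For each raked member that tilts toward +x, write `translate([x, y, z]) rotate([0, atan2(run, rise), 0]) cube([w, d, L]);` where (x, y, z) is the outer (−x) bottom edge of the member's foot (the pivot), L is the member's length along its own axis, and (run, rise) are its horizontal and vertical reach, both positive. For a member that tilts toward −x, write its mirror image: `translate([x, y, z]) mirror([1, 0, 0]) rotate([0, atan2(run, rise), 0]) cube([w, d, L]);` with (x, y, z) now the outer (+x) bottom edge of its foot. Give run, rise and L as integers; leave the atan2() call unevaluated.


// leg length = √(162² + 720²) = 738
// right-leg outer foot x = 2·162 + 82 = 406
// beam min-corner = (162, 0, 720)
translate([162, 0, 720]) cube([82, 865, 47]);
translate([0, 70, 0]) rotate([0, atan2(162, 720), 0]) cube([33, 31, 738]);
translate([406, 70, 0]) mirror([1, 0, 0]) rotate([0, atan2(162, 720), 0]) cube([33, 31, 738]);
translate([0, 764, 0]) rotate([0, atan2(162, 720), 0]) cube([33, 31, 738]);
translate([406, 764, 0]) mirror([1, 0, 0]) rotate([0, atan2(162, 720), 0]) cube([33, 31, 738]);


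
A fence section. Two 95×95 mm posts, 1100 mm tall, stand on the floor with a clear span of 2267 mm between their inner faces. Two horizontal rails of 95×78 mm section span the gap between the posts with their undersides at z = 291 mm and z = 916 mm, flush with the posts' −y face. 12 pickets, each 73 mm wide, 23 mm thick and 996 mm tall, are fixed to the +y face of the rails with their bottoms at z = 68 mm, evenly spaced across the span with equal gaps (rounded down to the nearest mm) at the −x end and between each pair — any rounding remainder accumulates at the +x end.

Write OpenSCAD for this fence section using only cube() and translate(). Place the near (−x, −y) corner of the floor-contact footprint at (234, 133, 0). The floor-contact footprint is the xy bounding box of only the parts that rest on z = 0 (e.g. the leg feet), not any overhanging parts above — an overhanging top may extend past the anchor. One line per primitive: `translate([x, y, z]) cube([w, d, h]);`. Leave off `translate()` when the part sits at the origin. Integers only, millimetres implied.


translate([234, 133, 0]) cube([95, 95, 1100]);
translate([2596, 133, 0]) cube([95, 95, 1100]);
translate([329, 133, 291]) cube([2267, 95, 78]);
translate([329, 133, 916]) cube([2267, 95, 78]);
translate([436, 228, 68]) cube([73, 23, 996]);
translate([616, 228, 68]) cube([73, 23, 996]);
translate([796, 228, 68]) cube([73, 23, 996]);
translate([976, 228, 68]) cube([73, 23, 996]);
translate([1156, 228, 68]) cube([73, 23, 996]);
translate([1336, 228, 68]) cube([73, 23, 996]);
translate([1516, 228, 68]) cube([73, 23, 996]);
translate([1696, 228, 68]) cube([73, 23, 996]);
translate([1876, 228, 68]) cube([73, 23, 996]);
translate([2056, 228, 68]) cube([73, 23, 996]);
translate([2236, 228, 68]) cube([73, 23, 996]);
translate([2416, 228, 68]) cube([73, 23, 996]);


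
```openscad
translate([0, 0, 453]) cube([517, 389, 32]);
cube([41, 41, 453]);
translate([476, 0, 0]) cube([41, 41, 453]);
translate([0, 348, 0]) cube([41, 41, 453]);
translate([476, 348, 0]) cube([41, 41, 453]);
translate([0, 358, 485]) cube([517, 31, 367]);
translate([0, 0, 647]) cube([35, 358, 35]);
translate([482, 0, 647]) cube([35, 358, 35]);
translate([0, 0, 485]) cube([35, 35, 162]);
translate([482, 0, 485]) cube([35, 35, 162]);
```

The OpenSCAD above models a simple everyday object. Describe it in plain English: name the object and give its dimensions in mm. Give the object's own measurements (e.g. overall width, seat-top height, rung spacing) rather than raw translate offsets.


A chair. The seat is a 517×389×32 mm slab with its top at z = 485 mm, on four 41×41 mm corner legs (flush with the seat edges, standing on z = 0). A flat backrest 31 mm thick, 367 mm tall, spans the full seat width and rises from the seat top along its +y edge, rear face flush with the rear of the seat. Two armrests of 35×35 mm section run along each side from the seat's front edge to the front of the backrest, top faces 197 mm above the seat top and outer faces flush with the seat's x-edges; a 35×35 mm post under the front of each armrest stands on the seat at the front corner.


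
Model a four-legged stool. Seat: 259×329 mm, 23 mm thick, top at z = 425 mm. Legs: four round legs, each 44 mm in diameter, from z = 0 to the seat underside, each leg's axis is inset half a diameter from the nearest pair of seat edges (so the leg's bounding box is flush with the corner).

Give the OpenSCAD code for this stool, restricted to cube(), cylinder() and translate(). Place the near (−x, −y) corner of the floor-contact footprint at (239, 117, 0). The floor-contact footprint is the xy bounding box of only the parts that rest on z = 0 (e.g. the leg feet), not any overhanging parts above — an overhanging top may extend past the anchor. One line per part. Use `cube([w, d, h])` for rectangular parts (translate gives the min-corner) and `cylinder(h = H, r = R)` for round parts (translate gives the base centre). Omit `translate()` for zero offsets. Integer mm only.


translate([239, 117, 402]) cube([259, 329, 23]);
translate([261, 139, 0]) cylinder(h = 402, r = 22);
translate([476, 139, 0]) cylinder(h = 402, r = 22);
translate([261, 424, 0]) cylinder(h = 402, r = 22);
translate([476, 424, 0]) cylinder(h = 402, r = 22);


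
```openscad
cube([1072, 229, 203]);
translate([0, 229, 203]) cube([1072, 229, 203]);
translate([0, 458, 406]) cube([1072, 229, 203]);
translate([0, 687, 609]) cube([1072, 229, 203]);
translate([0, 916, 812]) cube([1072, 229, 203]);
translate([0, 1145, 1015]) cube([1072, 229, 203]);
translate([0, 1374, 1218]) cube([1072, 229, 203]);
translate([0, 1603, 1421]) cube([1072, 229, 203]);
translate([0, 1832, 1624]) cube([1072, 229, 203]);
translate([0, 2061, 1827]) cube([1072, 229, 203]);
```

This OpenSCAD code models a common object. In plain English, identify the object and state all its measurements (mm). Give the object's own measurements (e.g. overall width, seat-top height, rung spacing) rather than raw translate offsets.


A straight staircase of 10 solid steps. Each step is 1072 mm wide (x), 229 mm deep (y, the going) and 203 mm tall (the rise). The first step rests on the floor; each subsequent step sits one going further in +y and one rise higher in +z, directly behind and above the previous step with no overlap.


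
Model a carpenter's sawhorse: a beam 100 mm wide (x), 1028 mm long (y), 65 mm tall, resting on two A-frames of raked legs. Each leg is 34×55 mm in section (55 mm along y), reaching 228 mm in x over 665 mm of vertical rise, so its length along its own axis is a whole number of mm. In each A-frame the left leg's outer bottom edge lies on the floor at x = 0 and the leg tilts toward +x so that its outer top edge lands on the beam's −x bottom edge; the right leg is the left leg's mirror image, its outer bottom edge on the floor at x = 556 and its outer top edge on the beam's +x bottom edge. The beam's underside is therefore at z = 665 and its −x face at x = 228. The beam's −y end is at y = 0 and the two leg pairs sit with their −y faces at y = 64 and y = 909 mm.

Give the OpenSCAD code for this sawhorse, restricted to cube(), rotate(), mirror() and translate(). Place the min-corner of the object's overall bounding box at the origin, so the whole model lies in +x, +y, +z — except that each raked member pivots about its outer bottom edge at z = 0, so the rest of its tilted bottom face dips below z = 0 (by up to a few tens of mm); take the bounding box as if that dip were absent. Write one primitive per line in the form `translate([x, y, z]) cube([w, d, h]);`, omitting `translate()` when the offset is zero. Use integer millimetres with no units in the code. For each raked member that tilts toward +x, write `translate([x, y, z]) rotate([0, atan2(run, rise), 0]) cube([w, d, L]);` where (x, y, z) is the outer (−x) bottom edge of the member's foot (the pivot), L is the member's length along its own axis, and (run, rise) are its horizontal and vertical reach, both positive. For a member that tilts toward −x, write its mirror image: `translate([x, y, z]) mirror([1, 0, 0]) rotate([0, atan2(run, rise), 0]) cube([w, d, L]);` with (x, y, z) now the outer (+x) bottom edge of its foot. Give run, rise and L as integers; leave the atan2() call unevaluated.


// leg length = √(228² + 665²) = 703
// right-leg outer foot x = 2·228 + 100 = 556
// beam min-corner = (228, 0, 665)
translate([228, 0, 665]) cube([100, 1028, 65]);
translate([0, 64, 0]) rotate([0, atan2(228, 665), 0]) cube([34, 55, 703]);
translate([556, 64, 0]) mirror([1, 0, 0]) rotate([0, atan2(228, 665), 0]) cube([34, 55, 703]);
translate([0, 909, 0]) rotate([0, atan2(228, 665), 0]) cube([34, 55, 703]);
translate([556, 909, 0]) mirror([1, 0, 0]) rotate([0, atan2(228, 665), 0]) cube([34, 55, 703]);


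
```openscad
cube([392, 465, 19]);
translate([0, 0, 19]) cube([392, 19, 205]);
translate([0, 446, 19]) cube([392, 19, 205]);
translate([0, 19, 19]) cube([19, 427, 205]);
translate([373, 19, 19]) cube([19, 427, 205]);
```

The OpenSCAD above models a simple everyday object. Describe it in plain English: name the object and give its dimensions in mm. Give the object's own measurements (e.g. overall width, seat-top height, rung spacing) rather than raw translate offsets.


An open-topped rectangular box: outside dimensions 392×465×224 mm, with a uniform wall and base thickness of 19 mm. The base is a full 392×465 slab on the floor; four walls sit on top of the base. The front and back walls (the −y and +y sides) span the full width; the two side walls fit between them.
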